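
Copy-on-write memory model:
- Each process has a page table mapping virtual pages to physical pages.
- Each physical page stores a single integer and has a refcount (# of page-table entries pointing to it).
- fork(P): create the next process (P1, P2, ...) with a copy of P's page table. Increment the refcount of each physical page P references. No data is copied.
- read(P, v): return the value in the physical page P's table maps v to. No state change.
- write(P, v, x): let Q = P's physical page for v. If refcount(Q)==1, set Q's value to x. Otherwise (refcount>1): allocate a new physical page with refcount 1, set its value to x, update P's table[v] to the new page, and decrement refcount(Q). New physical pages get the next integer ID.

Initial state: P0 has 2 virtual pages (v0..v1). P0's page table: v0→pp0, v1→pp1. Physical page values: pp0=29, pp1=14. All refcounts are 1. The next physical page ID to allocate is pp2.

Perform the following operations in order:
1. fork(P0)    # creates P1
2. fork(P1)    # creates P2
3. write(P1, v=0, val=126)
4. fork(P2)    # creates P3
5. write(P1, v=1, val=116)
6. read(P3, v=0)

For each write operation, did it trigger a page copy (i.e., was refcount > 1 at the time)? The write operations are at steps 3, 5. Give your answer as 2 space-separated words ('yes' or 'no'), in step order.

Op 1: fork(P0) -> P1. 2 ppages; refcounts: pp0:2 pp1:2
Op 2: fork(P1) -> P2. 2 ppages; refcounts: pp0:3 pp1:3
Op 3: write(P1, v0, 126). refcount(pp0)=3>1 -> COPY to pp2. 3 ppages; refcounts: pp0:2 pp1:3 pp2:1
Op 4: fork(P2) -> P3. 3 ppages; refcounts: pp0:3 pp1:4 pp2:1
Op 5: write(P1, v1, 116). refcount(pp1)=4>1 -> COPY to pp3. 4 ppages; refcounts: pp0:3 pp1:3 pp2:1 pp3:1
Op 6: read(P3, v0) -> 29. No state change.

yes yes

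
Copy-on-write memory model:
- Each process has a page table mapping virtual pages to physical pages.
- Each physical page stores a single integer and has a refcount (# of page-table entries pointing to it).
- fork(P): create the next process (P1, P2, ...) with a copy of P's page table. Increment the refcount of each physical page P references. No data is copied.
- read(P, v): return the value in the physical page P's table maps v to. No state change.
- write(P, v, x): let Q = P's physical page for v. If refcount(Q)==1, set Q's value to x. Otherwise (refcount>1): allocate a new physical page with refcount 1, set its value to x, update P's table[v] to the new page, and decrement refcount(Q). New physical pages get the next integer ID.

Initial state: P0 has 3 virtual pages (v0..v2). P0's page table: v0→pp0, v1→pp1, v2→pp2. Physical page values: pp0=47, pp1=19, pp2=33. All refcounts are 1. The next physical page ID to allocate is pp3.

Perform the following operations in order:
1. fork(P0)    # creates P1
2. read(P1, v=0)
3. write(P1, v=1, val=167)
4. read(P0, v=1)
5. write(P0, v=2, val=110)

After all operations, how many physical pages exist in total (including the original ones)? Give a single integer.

Op 1: fork(P0) -> P1. 3 ppages; refcounts: pp0:2 pp1:2 pp2:2
Op 2: read(P1, v0) -> 47. No state change.
Op 3: write(P1, v1, 167). refcount(pp1)=2>1 -> COPY to pp3. 4 ppages; refcounts: pp0:2 pp1:1 pp2:2 pp3:1
Op 4: read(P0, v1) -> 19. No state change.
Op 5: write(P0, v2, 110). refcount(pp2)=2>1 -> COPY to pp4. 5 ppages; refcounts: pp0:2 pp1:1 pp2:1 pp3:1 pp4:1

Answer: 5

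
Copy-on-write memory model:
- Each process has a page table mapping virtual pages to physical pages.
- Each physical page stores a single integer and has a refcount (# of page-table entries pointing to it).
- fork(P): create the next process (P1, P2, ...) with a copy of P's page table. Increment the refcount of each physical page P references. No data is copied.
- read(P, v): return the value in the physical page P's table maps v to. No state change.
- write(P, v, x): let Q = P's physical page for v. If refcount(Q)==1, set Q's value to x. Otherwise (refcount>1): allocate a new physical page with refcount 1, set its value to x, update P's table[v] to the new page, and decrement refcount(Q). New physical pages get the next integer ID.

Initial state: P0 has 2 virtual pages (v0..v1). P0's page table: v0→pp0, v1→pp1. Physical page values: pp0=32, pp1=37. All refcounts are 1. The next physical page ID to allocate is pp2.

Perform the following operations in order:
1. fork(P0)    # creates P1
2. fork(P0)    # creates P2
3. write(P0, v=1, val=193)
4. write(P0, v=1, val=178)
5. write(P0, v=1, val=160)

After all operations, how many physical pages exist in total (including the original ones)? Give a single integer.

Op 1: fork(P0) -> P1. 2 ppages; refcounts: pp0:2 pp1:2
Op 2: fork(P0) -> P2. 2 ppages; refcounts: pp0:3 pp1:3
Op 3: write(P0, v1, 193). refcount(pp1)=3>1 -> COPY to pp2. 3 ppages; refcounts: pp0:3 pp1:2 pp2:1
Op 4: write(P0, v1, 178). refcount(pp2)=1 -> write in place. 3 ppages; refcounts: pp0:3 pp1:2 pp2:1
Op 5: write(P0, v1, 160). refcount(pp2)=1 -> write in place. 3 ppages; refcounts: pp0:3 pp1:2 pp2:1

Answer: 3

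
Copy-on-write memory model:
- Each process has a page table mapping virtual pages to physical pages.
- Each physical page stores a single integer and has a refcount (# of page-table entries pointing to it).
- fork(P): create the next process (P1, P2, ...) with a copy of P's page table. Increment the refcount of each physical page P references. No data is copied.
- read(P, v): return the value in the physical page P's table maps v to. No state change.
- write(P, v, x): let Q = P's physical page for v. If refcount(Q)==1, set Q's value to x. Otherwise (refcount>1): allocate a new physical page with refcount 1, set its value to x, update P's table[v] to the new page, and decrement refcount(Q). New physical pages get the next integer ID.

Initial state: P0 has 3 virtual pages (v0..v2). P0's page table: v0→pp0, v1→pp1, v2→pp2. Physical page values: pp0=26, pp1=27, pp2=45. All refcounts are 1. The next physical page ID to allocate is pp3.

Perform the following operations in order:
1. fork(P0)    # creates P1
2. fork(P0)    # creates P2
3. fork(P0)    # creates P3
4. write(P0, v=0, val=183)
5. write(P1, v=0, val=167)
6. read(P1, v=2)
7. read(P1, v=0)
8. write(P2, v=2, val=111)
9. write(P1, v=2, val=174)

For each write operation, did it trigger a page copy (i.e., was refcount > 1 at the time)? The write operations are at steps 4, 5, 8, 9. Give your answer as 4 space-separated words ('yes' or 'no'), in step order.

Op 1: fork(P0) -> P1. 3 ppages; refcounts: pp0:2 pp1:2 pp2:2
Op 2: fork(P0) -> P2. 3 ppages; refcounts: pp0:3 pp1:3 pp2:3
Op 3: fork(P0) -> P3. 3 ppages; refcounts: pp0:4 pp1:4 pp2:4
Op 4: write(P0, v0, 183). refcount(pp0)=4>1 -> COPY to pp3. 4 ppages; refcounts: pp0:3 pp1:4 pp2:4 pp3:1
Op 5: write(P1, v0, 167). refcount(pp0)=3>1 -> COPY to pp4. 5 ppages; refcounts: pp0:2 pp1:4 pp2:4 pp3:1 pp4:1
Op 6: read(P1, v2) -> 45. No state change.
Op 7: read(P1, v0) -> 167. No state change.
Op 8: write(P2, v2, 111). refcount(pp2)=4>1 -> COPY to pp5. 6 ppages; refcounts: pp0:2 pp1:4 pp2:3 pp3:1 pp4:1 pp5:1
Op 9: write(P1, v2, 174). refcount(pp2)=3>1 -> COPY to pp6. 7 ppages; refcounts: pp0:2 pp1:4 pp2:2 pp3:1 pp4:1 pp5:1 pp6:1

yes yes yes yes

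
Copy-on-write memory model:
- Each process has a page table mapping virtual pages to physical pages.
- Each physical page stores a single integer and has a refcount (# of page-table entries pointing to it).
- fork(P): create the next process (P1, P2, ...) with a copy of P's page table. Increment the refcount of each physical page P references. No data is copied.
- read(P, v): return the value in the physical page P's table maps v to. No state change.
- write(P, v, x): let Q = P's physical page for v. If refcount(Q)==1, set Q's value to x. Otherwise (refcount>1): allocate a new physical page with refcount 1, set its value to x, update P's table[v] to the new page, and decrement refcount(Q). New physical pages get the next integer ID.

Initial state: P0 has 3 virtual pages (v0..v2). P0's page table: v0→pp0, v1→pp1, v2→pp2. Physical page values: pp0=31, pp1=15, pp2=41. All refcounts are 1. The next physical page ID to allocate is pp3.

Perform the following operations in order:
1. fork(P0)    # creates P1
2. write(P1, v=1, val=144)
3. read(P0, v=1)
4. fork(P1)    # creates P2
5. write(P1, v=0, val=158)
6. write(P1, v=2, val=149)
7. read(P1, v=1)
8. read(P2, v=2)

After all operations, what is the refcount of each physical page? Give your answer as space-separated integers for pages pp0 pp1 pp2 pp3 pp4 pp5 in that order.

Op 1: fork(P0) -> P1. 3 ppages; refcounts: pp0:2 pp1:2 pp2:2
Op 2: write(P1, v1, 144). refcount(pp1)=2>1 -> COPY to pp3. 4 ppages; refcounts: pp0:2 pp1:1 pp2:2 pp3:1
Op 3: read(P0, v1) -> 15. No state change.
Op 4: fork(P1) -> P2. 4 ppages; refcounts: pp0:3 pp1:1 pp2:3 pp3:2
Op 5: write(P1, v0, 158). refcount(pp0)=3>1 -> COPY to pp4. 5 ppages; refcounts: pp0:2 pp1:1 pp2:3 pp3:2 pp4:1
Op 6: write(P1, v2, 149). refcount(pp2)=3>1 -> COPY to pp5. 6 ppages; refcounts: pp0:2 pp1:1 pp2:2 pp3:2 pp4:1 pp5:1
Op 7: read(P1, v1) -> 144. No state change.
Op 8: read(P2, v2) -> 41. No state change.

Answer: 2 1 2 2 1 1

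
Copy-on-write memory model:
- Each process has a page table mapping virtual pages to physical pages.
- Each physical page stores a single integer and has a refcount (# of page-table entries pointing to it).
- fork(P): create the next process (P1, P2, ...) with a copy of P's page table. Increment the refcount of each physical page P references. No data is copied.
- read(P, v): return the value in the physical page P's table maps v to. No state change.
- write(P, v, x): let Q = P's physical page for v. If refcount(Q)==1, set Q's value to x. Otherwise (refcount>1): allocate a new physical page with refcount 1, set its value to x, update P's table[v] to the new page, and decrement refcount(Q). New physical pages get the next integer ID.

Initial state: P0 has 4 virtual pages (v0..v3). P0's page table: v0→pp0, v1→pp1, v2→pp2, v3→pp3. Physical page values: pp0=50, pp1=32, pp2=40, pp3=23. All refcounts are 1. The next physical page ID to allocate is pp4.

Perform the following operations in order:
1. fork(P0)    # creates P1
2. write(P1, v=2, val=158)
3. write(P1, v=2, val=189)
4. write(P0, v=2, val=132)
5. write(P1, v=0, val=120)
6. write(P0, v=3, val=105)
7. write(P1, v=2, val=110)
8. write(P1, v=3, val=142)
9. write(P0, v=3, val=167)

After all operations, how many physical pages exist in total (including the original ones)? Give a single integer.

Answer: 7

Derivation:
Op 1: fork(P0) -> P1. 4 ppages; refcounts: pp0:2 pp1:2 pp2:2 pp3:2
Op 2: write(P1, v2, 158). refcount(pp2)=2>1 -> COPY to pp4. 5 ppages; refcounts: pp0:2 pp1:2 pp2:1 pp3:2 pp4:1
Op 3: write(P1, v2, 189). refcount(pp4)=1 -> write in place. 5 ppages; refcounts: pp0:2 pp1:2 pp2:1 pp3:2 pp4:1
Op 4: write(P0, v2, 132). refcount(pp2)=1 -> write in place. 5 ppages; refcounts: pp0:2 pp1:2 pp2:1 pp3:2 pp4:1
Op 5: write(P1, v0, 120). refcount(pp0)=2>1 -> COPY to pp5. 6 ppages; refcounts: pp0:1 pp1:2 pp2:1 pp3:2 pp4:1 pp5:1
Op 6: write(P0, v3, 105). refcount(pp3)=2>1 -> COPY to pp6. 7 ppages; refcounts: pp0:1 pp1:2 pp2:1 pp3:1 pp4:1 pp5:1 pp6:1
Op 7: write(P1, v2, 110). refcount(pp4)=1 -> write in place. 7 ppages; refcounts: pp0:1 pp1:2 pp2:1 pp3:1 pp4:1 pp5:1 pp6:1
Op 8: write(P1, v3, 142). refcount(pp3)=1 -> write in place. 7 ppages; refcounts: pp0:1 pp1:2 pp2:1 pp3:1 pp4:1 pp5:1 pp6:1
Op 9: write(P0, v3, 167). refcount(pp6)=1 -> write in place. 7 ppages; refcounts: pp0:1 pp1:2 pp2:1 pp3:1 pp4:1 pp5:1 pp6:1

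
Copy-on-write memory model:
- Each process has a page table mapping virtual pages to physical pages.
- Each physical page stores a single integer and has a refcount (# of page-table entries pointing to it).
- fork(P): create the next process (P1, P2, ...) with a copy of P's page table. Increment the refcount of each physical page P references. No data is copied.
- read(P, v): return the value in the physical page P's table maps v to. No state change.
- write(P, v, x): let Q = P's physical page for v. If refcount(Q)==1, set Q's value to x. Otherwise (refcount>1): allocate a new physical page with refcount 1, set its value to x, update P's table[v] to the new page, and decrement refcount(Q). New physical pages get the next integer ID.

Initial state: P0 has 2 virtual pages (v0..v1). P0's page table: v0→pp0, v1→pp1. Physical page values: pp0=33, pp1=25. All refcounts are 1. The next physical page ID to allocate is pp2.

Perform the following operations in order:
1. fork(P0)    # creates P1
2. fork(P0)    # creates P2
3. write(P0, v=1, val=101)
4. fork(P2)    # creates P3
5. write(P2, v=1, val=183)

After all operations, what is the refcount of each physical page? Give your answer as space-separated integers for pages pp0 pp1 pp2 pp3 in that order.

Answer: 4 2 1 1

Derivation:
Op 1: fork(P0) -> P1. 2 ppages; refcounts: pp0:2 pp1:2
Op 2: fork(P0) -> P2. 2 ppages; refcounts: pp0:3 pp1:3
Op 3: write(P0, v1, 101). refcount(pp1)=3>1 -> COPY to pp2. 3 ppages; refcounts: pp0:3 pp1:2 pp2:1
Op 4: fork(P2) -> P3. 3 ppages; refcounts: pp0:4 pp1:3 pp2:1
Op 5: write(P2, v1, 183). refcount(pp1)=3>1 -> COPY to pp3. 4 ppages; refcounts: pp0:4 pp1:2 pp2:1 pp3:1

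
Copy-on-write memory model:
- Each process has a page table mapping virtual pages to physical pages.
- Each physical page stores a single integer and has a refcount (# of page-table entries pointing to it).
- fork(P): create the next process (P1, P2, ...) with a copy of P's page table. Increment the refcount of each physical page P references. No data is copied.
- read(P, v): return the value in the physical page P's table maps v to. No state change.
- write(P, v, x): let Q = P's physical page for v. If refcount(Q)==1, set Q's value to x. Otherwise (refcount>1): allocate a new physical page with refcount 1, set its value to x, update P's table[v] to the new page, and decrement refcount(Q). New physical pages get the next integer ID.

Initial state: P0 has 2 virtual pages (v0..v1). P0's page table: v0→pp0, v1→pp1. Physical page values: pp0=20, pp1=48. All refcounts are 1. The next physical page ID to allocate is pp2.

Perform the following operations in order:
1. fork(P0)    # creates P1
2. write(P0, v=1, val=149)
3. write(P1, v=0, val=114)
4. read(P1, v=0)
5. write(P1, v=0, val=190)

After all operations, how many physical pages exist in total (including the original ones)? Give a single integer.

Answer: 4

Derivation:
Op 1: fork(P0) -> P1. 2 ppages; refcounts: pp0:2 pp1:2
Op 2: write(P0, v1, 149). refcount(pp1)=2>1 -> COPY to pp2. 3 ppages; refcounts: pp0:2 pp1:1 pp2:1
Op 3: write(P1, v0, 114). refcount(pp0)=2>1 -> COPY to pp3. 4 ppages; refcounts: pp0:1 pp1:1 pp2:1 pp3:1
Op 4: read(P1, v0) -> 114. No state change.
Op 5: write(P1, v0, 190). refcount(pp3)=1 -> write in place. 4 ppages; refcounts: pp0:1 pp1:1 pp2:1 pp3:1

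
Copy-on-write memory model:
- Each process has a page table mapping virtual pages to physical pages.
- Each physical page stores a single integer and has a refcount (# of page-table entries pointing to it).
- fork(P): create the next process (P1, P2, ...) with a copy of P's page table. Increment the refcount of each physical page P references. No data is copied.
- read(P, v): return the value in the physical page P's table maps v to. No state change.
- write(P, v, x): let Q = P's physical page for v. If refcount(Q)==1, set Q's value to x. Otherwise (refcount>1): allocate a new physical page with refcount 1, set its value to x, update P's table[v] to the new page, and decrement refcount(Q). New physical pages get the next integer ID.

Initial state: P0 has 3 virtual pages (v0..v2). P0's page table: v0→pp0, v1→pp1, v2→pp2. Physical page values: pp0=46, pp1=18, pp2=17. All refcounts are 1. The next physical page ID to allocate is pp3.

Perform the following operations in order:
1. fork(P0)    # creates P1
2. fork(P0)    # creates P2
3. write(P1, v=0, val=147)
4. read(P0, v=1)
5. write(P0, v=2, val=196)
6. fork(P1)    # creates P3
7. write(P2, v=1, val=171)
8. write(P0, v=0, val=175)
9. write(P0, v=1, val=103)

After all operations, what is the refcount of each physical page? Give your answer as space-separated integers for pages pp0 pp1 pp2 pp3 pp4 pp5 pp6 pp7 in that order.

Answer: 1 2 3 2 1 1 1 1

Derivation:
Op 1: fork(P0) -> P1. 3 ppages; refcounts: pp0:2 pp1:2 pp2:2
Op 2: fork(P0) -> P2. 3 ppages; refcounts: pp0:3 pp1:3 pp2:3
Op 3: write(P1, v0, 147). refcount(pp0)=3>1 -> COPY to pp3. 4 ppages; refcounts: pp0:2 pp1:3 pp2:3 pp3:1
Op 4: read(P0, v1) -> 18. No state change.
Op 5: write(P0, v2, 196). refcount(pp2)=3>1 -> COPY to pp4. 5 ppages; refcounts: pp0:2 pp1:3 pp2:2 pp3:1 pp4:1
Op 6: fork(P1) -> P3. 5 ppages; refcounts: pp0:2 pp1:4 pp2:3 pp3:2 pp4:1
Op 7: write(P2, v1, 171). refcount(pp1)=4>1 -> COPY to pp5. 6 ppages; refcounts: pp0:2 pp1:3 pp2:3 pp3:2 pp4:1 pp5:1
Op 8: write(P0, v0, 175). refcount(pp0)=2>1 -> COPY to pp6. 7 ppages; refcounts: pp0:1 pp1:3 pp2:3 pp3:2 pp4:1 pp5:1 pp6:1
Op 9: write(P0, v1, 103). refcount(pp1)=3>1 -> COPY to pp7. 8 ppages; refcounts: pp0:1 pp1:2 pp2:3 pp3:2 pp4:1 pp5:1 pp6:1 pp7:1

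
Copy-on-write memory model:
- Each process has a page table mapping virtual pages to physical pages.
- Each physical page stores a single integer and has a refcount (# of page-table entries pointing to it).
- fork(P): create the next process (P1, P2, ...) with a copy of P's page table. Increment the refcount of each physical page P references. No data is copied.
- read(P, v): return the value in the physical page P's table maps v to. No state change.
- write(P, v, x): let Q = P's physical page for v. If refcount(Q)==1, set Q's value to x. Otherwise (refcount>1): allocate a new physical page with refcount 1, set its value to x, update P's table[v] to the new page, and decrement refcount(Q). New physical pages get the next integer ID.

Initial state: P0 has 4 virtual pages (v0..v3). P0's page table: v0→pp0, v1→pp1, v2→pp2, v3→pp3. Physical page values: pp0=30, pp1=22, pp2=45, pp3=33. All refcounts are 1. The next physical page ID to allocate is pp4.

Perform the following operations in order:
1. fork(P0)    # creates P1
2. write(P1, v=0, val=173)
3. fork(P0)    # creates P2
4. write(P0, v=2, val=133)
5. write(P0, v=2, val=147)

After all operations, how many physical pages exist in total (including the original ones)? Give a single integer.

Op 1: fork(P0) -> P1. 4 ppages; refcounts: pp0:2 pp1:2 pp2:2 pp3:2
Op 2: write(P1, v0, 173). refcount(pp0)=2>1 -> COPY to pp4. 5 ppages; refcounts: pp0:1 pp1:2 pp2:2 pp3:2 pp4:1
Op 3: fork(P0) -> P2. 5 ppages; refcounts: pp0:2 pp1:3 pp2:3 pp3:3 pp4:1
Op 4: write(P0, v2, 133). refcount(pp2)=3>1 -> COPY to pp5. 6 ppages; refcounts: pp0:2 pp1:3 pp2:2 pp3:3 pp4:1 pp5:1
Op 5: write(P0, v2, 147). refcount(pp5)=1 -> write in place. 6 ppages; refcounts: pp0:2 pp1:3 pp2:2 pp3:3 pp4:1 pp5:1

Answer: 6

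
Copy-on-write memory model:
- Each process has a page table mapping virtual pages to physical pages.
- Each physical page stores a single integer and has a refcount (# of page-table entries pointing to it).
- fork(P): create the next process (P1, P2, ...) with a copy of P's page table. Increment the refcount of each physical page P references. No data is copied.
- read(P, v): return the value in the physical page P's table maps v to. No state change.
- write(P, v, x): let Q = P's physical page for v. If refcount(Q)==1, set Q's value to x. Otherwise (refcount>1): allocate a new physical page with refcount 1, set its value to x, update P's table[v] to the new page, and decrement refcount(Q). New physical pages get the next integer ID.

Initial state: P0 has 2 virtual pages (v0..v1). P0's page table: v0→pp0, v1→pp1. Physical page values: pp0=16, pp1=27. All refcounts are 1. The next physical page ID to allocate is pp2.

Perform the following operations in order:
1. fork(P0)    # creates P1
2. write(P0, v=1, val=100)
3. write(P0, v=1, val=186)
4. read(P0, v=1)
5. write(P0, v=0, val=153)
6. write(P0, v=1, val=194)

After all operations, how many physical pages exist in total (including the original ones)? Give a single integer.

Op 1: fork(P0) -> P1. 2 ppages; refcounts: pp0:2 pp1:2
Op 2: write(P0, v1, 100). refcount(pp1)=2>1 -> COPY to pp2. 3 ppages; refcounts: pp0:2 pp1:1 pp2:1
Op 3: write(P0, v1, 186). refcount(pp2)=1 -> write in place. 3 ppages; refcounts: pp0:2 pp1:1 pp2:1
Op 4: read(P0, v1) -> 186. No state change.
Op 5: write(P0, v0, 153). refcount(pp0)=2>1 -> COPY to pp3. 4 ppages; refcounts: pp0:1 pp1:1 pp2:1 pp3:1
Op 6: write(P0, v1, 194). refcount(pp2)=1 -> write in place. 4 ppages; refcounts: pp0:1 pp1:1 pp2:1 pp3:1

Answer: 4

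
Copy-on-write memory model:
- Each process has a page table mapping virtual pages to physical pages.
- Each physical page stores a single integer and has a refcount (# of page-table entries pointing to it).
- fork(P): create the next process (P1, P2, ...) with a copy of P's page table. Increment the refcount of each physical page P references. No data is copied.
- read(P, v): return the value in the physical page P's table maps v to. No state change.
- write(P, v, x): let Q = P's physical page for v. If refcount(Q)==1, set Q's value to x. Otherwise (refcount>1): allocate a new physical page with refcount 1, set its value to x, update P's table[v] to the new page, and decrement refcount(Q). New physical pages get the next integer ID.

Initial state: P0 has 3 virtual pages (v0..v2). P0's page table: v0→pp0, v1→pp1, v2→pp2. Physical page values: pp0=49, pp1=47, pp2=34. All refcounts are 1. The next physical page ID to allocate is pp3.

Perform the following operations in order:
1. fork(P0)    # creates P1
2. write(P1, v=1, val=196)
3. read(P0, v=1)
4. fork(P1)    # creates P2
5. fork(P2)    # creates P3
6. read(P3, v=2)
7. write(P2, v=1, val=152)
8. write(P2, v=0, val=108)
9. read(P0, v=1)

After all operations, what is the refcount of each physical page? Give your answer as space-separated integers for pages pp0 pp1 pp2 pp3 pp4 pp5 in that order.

Op 1: fork(P0) -> P1. 3 ppages; refcounts: pp0:2 pp1:2 pp2:2
Op 2: write(P1, v1, 196). refcount(pp1)=2>1 -> COPY to pp3. 4 ppages; refcounts: pp0:2 pp1:1 pp2:2 pp3:1
Op 3: read(P0, v1) -> 47. No state change.
Op 4: fork(P1) -> P2. 4 ppages; refcounts: pp0:3 pp1:1 pp2:3 pp3:2
Op 5: fork(P2) -> P3. 4 ppages; refcounts: pp0:4 pp1:1 pp2:4 pp3:3
Op 6: read(P3, v2) -> 34. No state change.
Op 7: write(P2, v1, 152). refcount(pp3)=3>1 -> COPY to pp4. 5 ppages; refcounts: pp0:4 pp1:1 pp2:4 pp3:2 pp4:1
Op 8: write(P2, v0, 108). refcount(pp0)=4>1 -> COPY to pp5. 6 ppages; refcounts: pp0:3 pp1:1 pp2:4 pp3:2 pp4:1 pp5:1
Op 9: read(P0, v1) -> 47. No state change.

Answer: 3 1 4 2 1 1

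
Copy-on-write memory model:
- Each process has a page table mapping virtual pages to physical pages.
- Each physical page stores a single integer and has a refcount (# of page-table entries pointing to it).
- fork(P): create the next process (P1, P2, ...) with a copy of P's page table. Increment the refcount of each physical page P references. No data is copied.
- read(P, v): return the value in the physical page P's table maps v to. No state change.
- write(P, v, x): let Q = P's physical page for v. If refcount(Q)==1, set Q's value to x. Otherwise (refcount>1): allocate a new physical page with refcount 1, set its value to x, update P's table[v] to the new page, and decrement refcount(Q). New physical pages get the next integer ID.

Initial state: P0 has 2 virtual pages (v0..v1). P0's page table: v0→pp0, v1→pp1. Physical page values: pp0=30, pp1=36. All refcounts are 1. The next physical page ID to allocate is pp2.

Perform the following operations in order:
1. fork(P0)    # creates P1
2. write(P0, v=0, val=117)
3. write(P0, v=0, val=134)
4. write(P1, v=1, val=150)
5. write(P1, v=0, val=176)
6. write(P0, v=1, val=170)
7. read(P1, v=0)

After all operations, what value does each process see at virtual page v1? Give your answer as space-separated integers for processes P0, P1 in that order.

Op 1: fork(P0) -> P1. 2 ppages; refcounts: pp0:2 pp1:2
Op 2: write(P0, v0, 117). refcount(pp0)=2>1 -> COPY to pp2. 3 ppages; refcounts: pp0:1 pp1:2 pp2:1
Op 3: write(P0, v0, 134). refcount(pp2)=1 -> write in place. 3 ppages; refcounts: pp0:1 pp1:2 pp2:1
Op 4: write(P1, v1, 150). refcount(pp1)=2>1 -> COPY to pp3. 4 ppages; refcounts: pp0:1 pp1:1 pp2:1 pp3:1
Op 5: write(P1, v0, 176). refcount(pp0)=1 -> write in place. 4 ppages; refcounts: pp0:1 pp1:1 pp2:1 pp3:1
Op 6: write(P0, v1, 170). refcount(pp1)=1 -> write in place. 4 ppages; refcounts: pp0:1 pp1:1 pp2:1 pp3:1
Op 7: read(P1, v0) -> 176. No state change.
P0: v1 -> pp1 = 170
P1: v1 -> pp3 = 150

Answer: 170 150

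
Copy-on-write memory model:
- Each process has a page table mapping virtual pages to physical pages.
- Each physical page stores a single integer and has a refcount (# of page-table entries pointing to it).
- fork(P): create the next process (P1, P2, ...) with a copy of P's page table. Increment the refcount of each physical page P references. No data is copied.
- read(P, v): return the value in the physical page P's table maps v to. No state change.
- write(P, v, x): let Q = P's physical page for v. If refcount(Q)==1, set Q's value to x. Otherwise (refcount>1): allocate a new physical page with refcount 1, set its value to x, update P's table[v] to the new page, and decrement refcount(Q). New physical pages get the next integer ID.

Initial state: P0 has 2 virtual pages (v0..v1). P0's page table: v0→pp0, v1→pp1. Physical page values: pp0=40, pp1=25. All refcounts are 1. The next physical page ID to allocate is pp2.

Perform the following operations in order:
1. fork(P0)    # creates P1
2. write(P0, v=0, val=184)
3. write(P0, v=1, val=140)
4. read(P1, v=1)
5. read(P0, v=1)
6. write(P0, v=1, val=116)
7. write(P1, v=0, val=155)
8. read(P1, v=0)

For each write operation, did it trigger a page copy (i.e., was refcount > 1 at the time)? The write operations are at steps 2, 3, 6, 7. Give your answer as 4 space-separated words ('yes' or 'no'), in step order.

Op 1: fork(P0) -> P1. 2 ppages; refcounts: pp0:2 pp1:2
Op 2: write(P0, v0, 184). refcount(pp0)=2>1 -> COPY to pp2. 3 ppages; refcounts: pp0:1 pp1:2 pp2:1
Op 3: write(P0, v1, 140). refcount(pp1)=2>1 -> COPY to pp3. 4 ppages; refcounts: pp0:1 pp1:1 pp2:1 pp3:1
Op 4: read(P1, v1) -> 25. No state change.
Op 5: read(P0, v1) -> 140. No state change.
Op 6: write(P0, v1, 116). refcount(pp3)=1 -> write in place. 4 ppages; refcounts: pp0:1 pp1:1 pp2:1 pp3:1
Op 7: write(P1, v0, 155). refcount(pp0)=1 -> write in place. 4 ppages; refcounts: pp0:1 pp1:1 pp2:1 pp3:1
Op 8: read(P1, v0) -> 155. No state change.

yes yes no no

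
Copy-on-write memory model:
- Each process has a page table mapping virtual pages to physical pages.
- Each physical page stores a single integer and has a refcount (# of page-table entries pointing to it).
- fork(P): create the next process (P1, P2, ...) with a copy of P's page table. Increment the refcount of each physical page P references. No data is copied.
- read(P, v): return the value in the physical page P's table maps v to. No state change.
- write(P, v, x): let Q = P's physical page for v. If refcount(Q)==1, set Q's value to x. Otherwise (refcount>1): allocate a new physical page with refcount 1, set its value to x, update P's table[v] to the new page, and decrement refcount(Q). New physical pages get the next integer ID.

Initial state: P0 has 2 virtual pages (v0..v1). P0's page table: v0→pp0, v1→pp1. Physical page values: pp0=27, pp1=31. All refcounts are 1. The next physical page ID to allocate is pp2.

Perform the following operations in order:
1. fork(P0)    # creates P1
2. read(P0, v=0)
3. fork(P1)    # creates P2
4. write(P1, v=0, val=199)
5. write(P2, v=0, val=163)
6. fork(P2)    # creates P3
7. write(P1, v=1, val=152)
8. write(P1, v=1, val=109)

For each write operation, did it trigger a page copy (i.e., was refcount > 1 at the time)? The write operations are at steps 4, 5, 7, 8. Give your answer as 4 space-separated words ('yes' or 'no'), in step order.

Op 1: fork(P0) -> P1. 2 ppages; refcounts: pp0:2 pp1:2
Op 2: read(P0, v0) -> 27. No state change.
Op 3: fork(P1) -> P2. 2 ppages; refcounts: pp0:3 pp1:3
Op 4: write(P1, v0, 199). refcount(pp0)=3>1 -> COPY to pp2. 3 ppages; refcounts: pp0:2 pp1:3 pp2:1
Op 5: write(P2, v0, 163). refcount(pp0)=2>1 -> COPY to pp3. 4 ppages; refcounts: pp0:1 pp1:3 pp2:1 pp3:1
Op 6: fork(P2) -> P3. 4 ppages; refcounts: pp0:1 pp1:4 pp2:1 pp3:2
Op 7: write(P1, v1, 152). refcount(pp1)=4>1 -> COPY to pp4. 5 ppages; refcounts: pp0:1 pp1:3 pp2:1 pp3:2 pp4:1
Op 8: write(P1, v1, 109). refcount(pp4)=1 -> write in place. 5 ppages; refcounts: pp0:1 pp1:3 pp2:1 pp3:2 pp4:1

yes yes yes no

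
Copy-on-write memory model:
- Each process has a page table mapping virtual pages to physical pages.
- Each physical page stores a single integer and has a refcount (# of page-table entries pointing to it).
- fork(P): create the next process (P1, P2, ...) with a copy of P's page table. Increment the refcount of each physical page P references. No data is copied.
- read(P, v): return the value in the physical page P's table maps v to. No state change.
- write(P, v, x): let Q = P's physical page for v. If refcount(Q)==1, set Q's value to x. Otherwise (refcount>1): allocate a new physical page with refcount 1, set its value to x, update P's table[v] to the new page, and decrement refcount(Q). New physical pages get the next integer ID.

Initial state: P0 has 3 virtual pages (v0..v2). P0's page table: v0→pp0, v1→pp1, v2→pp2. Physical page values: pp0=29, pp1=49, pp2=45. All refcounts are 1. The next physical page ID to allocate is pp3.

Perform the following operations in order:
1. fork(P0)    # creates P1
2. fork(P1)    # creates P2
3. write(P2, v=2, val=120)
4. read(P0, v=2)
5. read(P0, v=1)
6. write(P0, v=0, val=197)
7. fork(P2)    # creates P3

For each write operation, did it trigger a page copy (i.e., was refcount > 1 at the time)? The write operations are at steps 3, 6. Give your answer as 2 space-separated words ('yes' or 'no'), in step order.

Op 1: fork(P0) -> P1. 3 ppages; refcounts: pp0:2 pp1:2 pp2:2
Op 2: fork(P1) -> P2. 3 ppages; refcounts: pp0:3 pp1:3 pp2:3
Op 3: write(P2, v2, 120). refcount(pp2)=3>1 -> COPY to pp3. 4 ppages; refcounts: pp0:3 pp1:3 pp2:2 pp3:1
Op 4: read(P0, v2) -> 45. No state change.
Op 5: read(P0, v1) -> 49. No state change.
Op 6: write(P0, v0, 197). refcount(pp0)=3>1 -> COPY to pp4. 5 ppages; refcounts: pp0:2 pp1:3 pp2:2 pp3:1 pp4:1
Op 7: fork(P2) -> P3. 5 ppages; refcounts: pp0:3 pp1:4 pp2:2 pp3:2 pp4:1

yes yes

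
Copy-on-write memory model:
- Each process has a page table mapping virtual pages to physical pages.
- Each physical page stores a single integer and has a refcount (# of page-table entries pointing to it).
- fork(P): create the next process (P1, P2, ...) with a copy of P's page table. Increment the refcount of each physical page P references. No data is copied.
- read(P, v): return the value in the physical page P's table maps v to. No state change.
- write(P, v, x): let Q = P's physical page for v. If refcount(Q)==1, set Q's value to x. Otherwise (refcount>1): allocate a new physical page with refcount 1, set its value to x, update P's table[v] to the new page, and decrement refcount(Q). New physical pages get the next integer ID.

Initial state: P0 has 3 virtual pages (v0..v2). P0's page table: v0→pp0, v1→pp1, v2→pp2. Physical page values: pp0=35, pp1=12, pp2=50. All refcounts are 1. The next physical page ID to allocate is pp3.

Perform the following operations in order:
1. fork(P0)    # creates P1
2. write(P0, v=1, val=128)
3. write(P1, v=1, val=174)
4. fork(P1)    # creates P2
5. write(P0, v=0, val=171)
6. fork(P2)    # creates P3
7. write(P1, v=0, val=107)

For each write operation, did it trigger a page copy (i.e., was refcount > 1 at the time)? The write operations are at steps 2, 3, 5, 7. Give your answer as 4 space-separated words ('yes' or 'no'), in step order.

Op 1: fork(P0) -> P1. 3 ppages; refcounts: pp0:2 pp1:2 pp2:2
Op 2: write(P0, v1, 128). refcount(pp1)=2>1 -> COPY to pp3. 4 ppages; refcounts: pp0:2 pp1:1 pp2:2 pp3:1
Op 3: write(P1, v1, 174). refcount(pp1)=1 -> write in place. 4 ppages; refcounts: pp0:2 pp1:1 pp2:2 pp3:1
Op 4: fork(P1) -> P2. 4 ppages; refcounts: pp0:3 pp1:2 pp2:3 pp3:1
Op 5: write(P0, v0, 171). refcount(pp0)=3>1 -> COPY to pp4. 5 ppages; refcounts: pp0:2 pp1:2 pp2:3 pp3:1 pp4:1
Op 6: fork(P2) -> P3. 5 ppages; refcounts: pp0:3 pp1:3 pp2:4 pp3:1 pp4:1
Op 7: write(P1, v0, 107). refcount(pp0)=3>1 -> COPY to pp5. 6 ppages; refcounts: pp0:2 pp1:3 pp2:4 pp3:1 pp4:1 pp5:1

yes no yes yes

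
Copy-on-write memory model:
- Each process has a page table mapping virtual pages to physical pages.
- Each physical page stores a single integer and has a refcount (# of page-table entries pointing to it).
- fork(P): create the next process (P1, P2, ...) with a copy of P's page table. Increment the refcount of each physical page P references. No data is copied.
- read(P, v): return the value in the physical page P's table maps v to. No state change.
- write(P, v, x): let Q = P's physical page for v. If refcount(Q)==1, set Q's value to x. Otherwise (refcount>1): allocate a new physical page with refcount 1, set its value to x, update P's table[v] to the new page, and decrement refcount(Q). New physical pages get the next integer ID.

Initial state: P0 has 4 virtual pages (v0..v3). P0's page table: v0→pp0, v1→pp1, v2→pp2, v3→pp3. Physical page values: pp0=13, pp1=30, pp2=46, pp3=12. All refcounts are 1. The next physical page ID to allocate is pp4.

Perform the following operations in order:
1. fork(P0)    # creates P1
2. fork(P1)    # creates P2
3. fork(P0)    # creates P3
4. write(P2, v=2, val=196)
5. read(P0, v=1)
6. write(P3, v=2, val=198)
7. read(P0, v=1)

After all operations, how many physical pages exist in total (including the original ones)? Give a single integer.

Op 1: fork(P0) -> P1. 4 ppages; refcounts: pp0:2 pp1:2 pp2:2 pp3:2
Op 2: fork(P1) -> P2. 4 ppages; refcounts: pp0:3 pp1:3 pp2:3 pp3:3
Op 3: fork(P0) -> P3. 4 ppages; refcounts: pp0:4 pp1:4 pp2:4 pp3:4
Op 4: write(P2, v2, 196). refcount(pp2)=4>1 -> COPY to pp4. 5 ppages; refcounts: pp0:4 pp1:4 pp2:3 pp3:4 pp4:1
Op 5: read(P0, v1) -> 30. No state change.
Op 6: write(P3, v2, 198). refcount(pp2)=3>1 -> COPY to pp5. 6 ppages; refcounts: pp0:4 pp1:4 pp2:2 pp3:4 pp4:1 pp5:1
Op 7: read(P0, v1) -> 30. No state change.

Answer: 6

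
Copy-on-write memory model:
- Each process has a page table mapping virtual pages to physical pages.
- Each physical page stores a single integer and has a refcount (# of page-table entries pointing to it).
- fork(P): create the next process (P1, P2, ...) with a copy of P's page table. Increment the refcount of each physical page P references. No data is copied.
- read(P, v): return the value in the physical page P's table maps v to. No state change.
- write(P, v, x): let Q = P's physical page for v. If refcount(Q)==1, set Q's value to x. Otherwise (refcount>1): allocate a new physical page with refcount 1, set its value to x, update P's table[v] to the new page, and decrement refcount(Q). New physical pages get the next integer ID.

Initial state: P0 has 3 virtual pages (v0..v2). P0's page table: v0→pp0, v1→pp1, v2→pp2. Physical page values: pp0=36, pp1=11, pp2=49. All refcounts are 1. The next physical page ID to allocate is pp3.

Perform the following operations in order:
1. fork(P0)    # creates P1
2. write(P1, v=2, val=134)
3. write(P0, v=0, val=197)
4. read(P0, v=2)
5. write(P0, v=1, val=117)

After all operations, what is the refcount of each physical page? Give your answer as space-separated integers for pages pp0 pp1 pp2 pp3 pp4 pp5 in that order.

Answer: 1 1 1 1 1 1

Derivation:
Op 1: fork(P0) -> P1. 3 ppages; refcounts: pp0:2 pp1:2 pp2:2
Op 2: write(P1, v2, 134). refcount(pp2)=2>1 -> COPY to pp3. 4 ppages; refcounts: pp0:2 pp1:2 pp2:1 pp3:1
Op 3: write(P0, v0, 197). refcount(pp0)=2>1 -> COPY to pp4. 5 ppages; refcounts: pp0:1 pp1:2 pp2:1 pp3:1 pp4:1
Op 4: read(P0, v2) -> 49. No state change.
Op 5: write(P0, v1, 117). refcount(pp1)=2>1 -> COPY to pp5. 6 ppages; refcounts: pp0:1 pp1:1 pp2:1 pp3:1 pp4:1 pp5:1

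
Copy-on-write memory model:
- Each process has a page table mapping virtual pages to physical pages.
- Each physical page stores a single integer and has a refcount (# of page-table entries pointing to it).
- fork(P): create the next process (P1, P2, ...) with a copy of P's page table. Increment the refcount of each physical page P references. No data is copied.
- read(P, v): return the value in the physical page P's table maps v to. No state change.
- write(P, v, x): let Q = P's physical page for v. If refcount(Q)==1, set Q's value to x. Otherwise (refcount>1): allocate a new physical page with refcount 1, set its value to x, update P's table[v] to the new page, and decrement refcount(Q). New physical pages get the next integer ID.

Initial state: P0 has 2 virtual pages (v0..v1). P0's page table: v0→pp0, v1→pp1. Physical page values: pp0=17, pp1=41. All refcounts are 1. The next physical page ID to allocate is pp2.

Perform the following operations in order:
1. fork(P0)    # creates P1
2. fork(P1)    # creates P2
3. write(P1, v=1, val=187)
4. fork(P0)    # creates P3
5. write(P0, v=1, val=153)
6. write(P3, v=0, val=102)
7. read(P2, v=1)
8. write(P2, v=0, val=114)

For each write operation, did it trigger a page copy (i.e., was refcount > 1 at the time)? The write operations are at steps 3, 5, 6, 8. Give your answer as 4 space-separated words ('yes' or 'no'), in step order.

Op 1: fork(P0) -> P1. 2 ppages; refcounts: pp0:2 pp1:2
Op 2: fork(P1) -> P2. 2 ppages; refcounts: pp0:3 pp1:3
Op 3: write(P1, v1, 187). refcount(pp1)=3>1 -> COPY to pp2. 3 ppages; refcounts: pp0:3 pp1:2 pp2:1
Op 4: fork(P0) -> P3. 3 ppages; refcounts: pp0:4 pp1:3 pp2:1
Op 5: write(P0, v1, 153). refcount(pp1)=3>1 -> COPY to pp3. 4 ppages; refcounts: pp0:4 pp1:2 pp2:1 pp3:1
Op 6: write(P3, v0, 102). refcount(pp0)=4>1 -> COPY to pp4. 5 ppages; refcounts: pp0:3 pp1:2 pp2:1 pp3:1 pp4:1
Op 7: read(P2, v1) -> 41. No state change.
Op 8: write(P2, v0, 114). refcount(pp0)=3>1 -> COPY to pp5. 6 ppages; refcounts: pp0:2 pp1:2 pp2:1 pp3:1 pp4:1 pp5:1

yes yes yes yes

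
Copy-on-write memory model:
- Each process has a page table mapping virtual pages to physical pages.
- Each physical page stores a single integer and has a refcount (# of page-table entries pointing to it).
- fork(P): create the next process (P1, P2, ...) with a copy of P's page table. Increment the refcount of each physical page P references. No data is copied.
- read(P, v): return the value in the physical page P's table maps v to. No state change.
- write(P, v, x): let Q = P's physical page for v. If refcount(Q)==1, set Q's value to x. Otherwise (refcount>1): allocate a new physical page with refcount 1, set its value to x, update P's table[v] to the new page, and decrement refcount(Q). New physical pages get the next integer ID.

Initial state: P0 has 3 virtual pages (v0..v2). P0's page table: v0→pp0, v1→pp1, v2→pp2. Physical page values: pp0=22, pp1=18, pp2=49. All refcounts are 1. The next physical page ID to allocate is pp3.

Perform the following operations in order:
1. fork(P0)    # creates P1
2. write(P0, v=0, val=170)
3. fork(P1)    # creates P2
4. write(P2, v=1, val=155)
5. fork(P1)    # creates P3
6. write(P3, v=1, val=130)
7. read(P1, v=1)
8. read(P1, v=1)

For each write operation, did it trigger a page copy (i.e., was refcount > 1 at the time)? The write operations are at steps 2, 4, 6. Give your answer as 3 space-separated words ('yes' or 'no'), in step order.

Op 1: fork(P0) -> P1. 3 ppages; refcounts: pp0:2 pp1:2 pp2:2
Op 2: write(P0, v0, 170). refcount(pp0)=2>1 -> COPY to pp3. 4 ppages; refcounts: pp0:1 pp1:2 pp2:2 pp3:1
Op 3: fork(P1) -> P2. 4 ppages; refcounts: pp0:2 pp1:3 pp2:3 pp3:1
Op 4: write(P2, v1, 155). refcount(pp1)=3>1 -> COPY to pp4. 5 ppages; refcounts: pp0:2 pp1:2 pp2:3 pp3:1 pp4:1
Op 5: fork(P1) -> P3. 5 ppages; refcounts: pp0:3 pp1:3 pp2:4 pp3:1 pp4:1
Op 6: write(P3, v1, 130). refcount(pp1)=3>1 -> COPY to pp5. 6 ppages; refcounts: pp0:3 pp1:2 pp2:4 pp3:1 pp4:1 pp5:1
Op 7: read(P1, v1) -> 18. No state change.
Op 8: read(P1, v1) -> 18. No state change.

yes yes yes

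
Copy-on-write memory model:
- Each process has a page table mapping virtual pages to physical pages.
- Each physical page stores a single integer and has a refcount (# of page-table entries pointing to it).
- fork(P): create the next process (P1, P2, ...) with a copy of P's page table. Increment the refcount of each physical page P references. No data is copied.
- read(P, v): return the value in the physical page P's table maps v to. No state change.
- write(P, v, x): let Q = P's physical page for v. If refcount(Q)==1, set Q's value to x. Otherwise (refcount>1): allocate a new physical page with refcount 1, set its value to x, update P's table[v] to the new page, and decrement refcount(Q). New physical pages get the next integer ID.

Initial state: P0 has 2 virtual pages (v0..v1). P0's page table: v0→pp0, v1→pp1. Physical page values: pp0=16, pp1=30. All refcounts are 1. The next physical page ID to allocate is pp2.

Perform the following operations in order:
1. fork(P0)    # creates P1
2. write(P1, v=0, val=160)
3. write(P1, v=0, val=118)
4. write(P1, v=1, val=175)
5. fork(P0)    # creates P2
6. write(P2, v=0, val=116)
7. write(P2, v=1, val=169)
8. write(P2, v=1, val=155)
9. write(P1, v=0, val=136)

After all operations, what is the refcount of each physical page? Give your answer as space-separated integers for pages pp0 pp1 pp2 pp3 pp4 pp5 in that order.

Answer: 1 1 1 1 1 1

Derivation:
Op 1: fork(P0) -> P1. 2 ppages; refcounts: pp0:2 pp1:2
Op 2: write(P1, v0, 160). refcount(pp0)=2>1 -> COPY to pp2. 3 ppages; refcounts: pp0:1 pp1:2 pp2:1
Op 3: write(P1, v0, 118). refcount(pp2)=1 -> write in place. 3 ppages; refcounts: pp0:1 pp1:2 pp2:1
Op 4: write(P1, v1, 175). refcount(pp1)=2>1 -> COPY to pp3. 4 ppages; refcounts: pp0:1 pp1:1 pp2:1 pp3:1
Op 5: fork(P0) -> P2. 4 ppages; refcounts: pp0:2 pp1:2 pp2:1 pp3:1
Op 6: write(P2, v0, 116). refcount(pp0)=2>1 -> COPY to pp4. 5 ppages; refcounts: pp0:1 pp1:2 pp2:1 pp3:1 pp4:1
Op 7: write(P2, v1, 169). refcount(pp1)=2>1 -> COPY to pp5. 6 ppages; refcounts: pp0:1 pp1:1 pp2:1 pp3:1 pp4:1 pp5:1
Op 8: write(P2, v1, 155). refcount(pp5)=1 -> write in place. 6 ppages; refcounts: pp0:1 pp1:1 pp2:1 pp3:1 pp4:1 pp5:1
Op 9: write(P1, v0, 136). refcount(pp2)=1 -> write in place. 6 ppages; refcounts: pp0:1 pp1:1 pp2:1 pp3:1 pp4:1 pp5:1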